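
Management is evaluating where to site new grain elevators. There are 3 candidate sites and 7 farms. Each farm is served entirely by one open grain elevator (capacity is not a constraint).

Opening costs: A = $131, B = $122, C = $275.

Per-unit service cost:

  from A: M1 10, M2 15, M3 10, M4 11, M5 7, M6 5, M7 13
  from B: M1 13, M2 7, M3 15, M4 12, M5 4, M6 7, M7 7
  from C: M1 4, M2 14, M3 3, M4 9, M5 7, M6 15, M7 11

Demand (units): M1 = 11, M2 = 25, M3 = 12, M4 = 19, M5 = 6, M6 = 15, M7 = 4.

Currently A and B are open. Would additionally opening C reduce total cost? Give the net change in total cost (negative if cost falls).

No — net change +87 (cost rises by 87).

Current service cost with {A, B}: 741.
Adding C: each farm re-picks its cheapest; new service cost 553, saving 188.
Extra fixed cost: 275. Net change = 275 − 188 = 87.
(Totals: 994 → 1081.)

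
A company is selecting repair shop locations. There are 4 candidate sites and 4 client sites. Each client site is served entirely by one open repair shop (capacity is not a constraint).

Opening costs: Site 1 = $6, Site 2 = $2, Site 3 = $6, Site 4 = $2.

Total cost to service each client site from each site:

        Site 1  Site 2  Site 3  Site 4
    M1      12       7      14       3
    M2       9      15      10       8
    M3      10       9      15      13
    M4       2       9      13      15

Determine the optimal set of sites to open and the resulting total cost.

For any fixed open set, each client site goes to its cheapest open site; total = fixed + service.
{Site 1, Site 4}: M1→Site 4 3, M2→Site 4 8, M3→Site 1 10, M4→Site 1 2. Service 23; fixed 8; total 31.
{Site 1, Site 2, Site 4}: M1→Site 4 3, M2→Site 4 8, M3→Site 2 9, M4→Site 1 2. Service 22; fixed 10; total 32.
{Site 2, Site 4}: service 29 + fixed 4 = 33
{Site 1, Site 2, Site 3, Site 4}: service 22 + fixed 16 = 38
No other subset beats 31.

Open Site 1 and Site 4; minimum total cost 31.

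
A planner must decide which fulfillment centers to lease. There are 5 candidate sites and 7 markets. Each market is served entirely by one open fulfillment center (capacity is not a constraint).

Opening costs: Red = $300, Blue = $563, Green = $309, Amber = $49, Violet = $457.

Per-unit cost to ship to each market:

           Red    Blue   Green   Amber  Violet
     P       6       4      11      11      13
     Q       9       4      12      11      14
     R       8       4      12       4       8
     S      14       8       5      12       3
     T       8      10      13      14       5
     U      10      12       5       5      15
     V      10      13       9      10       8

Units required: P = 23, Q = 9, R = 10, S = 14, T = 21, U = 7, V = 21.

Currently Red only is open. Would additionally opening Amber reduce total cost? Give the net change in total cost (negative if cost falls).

Yes — net change −54 (cost falls by 54).

Current service cost with {Red}: 943.
Adding Amber: each market re-picks its cheapest; new service cost 840, saving 103.
Extra fixed cost: 49. Net change = 49 − 103 = -54.
(Totals: 1243 → 1189.)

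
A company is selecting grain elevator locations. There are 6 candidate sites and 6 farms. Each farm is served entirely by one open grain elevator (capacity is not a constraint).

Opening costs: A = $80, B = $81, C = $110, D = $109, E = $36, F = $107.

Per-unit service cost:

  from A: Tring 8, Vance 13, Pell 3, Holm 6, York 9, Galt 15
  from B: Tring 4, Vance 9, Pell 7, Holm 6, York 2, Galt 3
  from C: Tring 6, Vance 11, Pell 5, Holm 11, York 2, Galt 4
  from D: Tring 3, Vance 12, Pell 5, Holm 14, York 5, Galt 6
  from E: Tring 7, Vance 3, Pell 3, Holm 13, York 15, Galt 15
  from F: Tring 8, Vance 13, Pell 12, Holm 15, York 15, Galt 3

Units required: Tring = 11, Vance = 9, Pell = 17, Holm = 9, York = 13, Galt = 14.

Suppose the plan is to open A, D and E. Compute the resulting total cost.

Each farm is assigned to its cheapest site among the open ones.
{A, D, E}: Tring→D 3·11=33, Vance→E 3·9=27, Pell→A 3·17=51, Holm→A 6·9=54, York→D 5·13=65, Galt→D 6·14=84. Service 314; fixed 225; total 539.

Total cost: 539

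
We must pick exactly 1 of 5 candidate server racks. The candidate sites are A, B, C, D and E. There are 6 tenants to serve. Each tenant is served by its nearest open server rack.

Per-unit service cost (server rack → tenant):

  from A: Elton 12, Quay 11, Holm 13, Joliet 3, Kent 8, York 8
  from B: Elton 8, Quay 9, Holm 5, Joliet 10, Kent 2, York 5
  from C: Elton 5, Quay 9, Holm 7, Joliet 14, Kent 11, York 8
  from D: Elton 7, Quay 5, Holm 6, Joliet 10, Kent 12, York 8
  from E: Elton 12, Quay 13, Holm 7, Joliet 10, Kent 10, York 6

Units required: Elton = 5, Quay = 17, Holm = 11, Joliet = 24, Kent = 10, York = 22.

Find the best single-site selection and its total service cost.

Choose B only; total service cost 618.

With exactly 1 open, each tenant uses its cheapest among the chosen.
{B}: Elton→B 8·5=40, Quay→B 9·17=153, Holm→B 5·11=55, Joliet→B 10·24=240, Kent→B 2·10=20, York→B 5·22=110. Service cost 618.
{A}: service cost 718
{D}: service cost 722
Among all 5 size-1 choices, {B} is lowest.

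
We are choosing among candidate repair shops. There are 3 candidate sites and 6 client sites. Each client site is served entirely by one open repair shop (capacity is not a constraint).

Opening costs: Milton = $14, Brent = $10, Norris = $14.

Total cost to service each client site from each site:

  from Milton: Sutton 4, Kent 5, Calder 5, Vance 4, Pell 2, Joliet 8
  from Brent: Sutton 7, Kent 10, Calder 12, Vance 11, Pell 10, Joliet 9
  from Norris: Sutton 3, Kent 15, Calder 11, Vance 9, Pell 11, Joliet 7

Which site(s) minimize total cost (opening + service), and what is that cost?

Open Milton only; minimum total cost 42.

For any fixed open set, each client site goes to its cheapest open site; total = fixed + service.
{Milton}: Sutton→Milton 4, Kent→Milton 5, Calder→Milton 5, Vance→Milton 4, Pell→Milton 2, Joliet→Milton 8. Service 28; fixed 14; total 42.
{Milton, Brent}: service 28 + fixed 24 = 52
{Milton, Norris}: Sutton→Norris 3, Kent→Milton 5, Calder→Milton 5, Vance→Milton 4, Pell→Milton 2, Joliet→Norris 7. Service 26; fixed 28; total 54.
{Milton, Brent, Norris}: service 26 + fixed 38 = 64
(All 7 nonempty subsets were checked; Milton only is lowest.)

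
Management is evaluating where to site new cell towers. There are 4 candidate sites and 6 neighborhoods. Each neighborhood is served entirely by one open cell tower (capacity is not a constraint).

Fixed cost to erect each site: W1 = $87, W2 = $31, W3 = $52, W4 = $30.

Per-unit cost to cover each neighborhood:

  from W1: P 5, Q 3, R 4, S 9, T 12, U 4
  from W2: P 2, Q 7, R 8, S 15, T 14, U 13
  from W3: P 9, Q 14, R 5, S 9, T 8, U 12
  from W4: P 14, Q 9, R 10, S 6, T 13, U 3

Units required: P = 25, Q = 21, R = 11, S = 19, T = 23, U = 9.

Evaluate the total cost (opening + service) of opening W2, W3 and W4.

Total cost: 690

Each neighborhood is assigned to its cheapest site among the open ones.
{W2, W3, W4}: P→W2 2·25=50, Q→W2 7·21=147, R→W3 5·11=55, S→W4 6·19=114, T→W3 8·23=184, U→W4 3·9=27. Service 577; fixed 113; total 690.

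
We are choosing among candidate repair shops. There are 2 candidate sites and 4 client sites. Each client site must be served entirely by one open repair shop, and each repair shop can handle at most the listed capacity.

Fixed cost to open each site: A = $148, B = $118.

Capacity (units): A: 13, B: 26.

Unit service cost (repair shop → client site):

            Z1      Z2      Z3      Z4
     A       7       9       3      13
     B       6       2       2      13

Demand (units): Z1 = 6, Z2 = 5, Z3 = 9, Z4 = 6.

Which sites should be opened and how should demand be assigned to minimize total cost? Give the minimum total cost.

Minimum total cost: 260

Open {B}: Z1→B 6·6=36, Z2→B 2·5=10, Z3→B 2·9=18, Z4→B 13·6=78.
Loads: B carries 26/26. Service 142; fixed 118; total 260.
Next best feasible plan costs 408.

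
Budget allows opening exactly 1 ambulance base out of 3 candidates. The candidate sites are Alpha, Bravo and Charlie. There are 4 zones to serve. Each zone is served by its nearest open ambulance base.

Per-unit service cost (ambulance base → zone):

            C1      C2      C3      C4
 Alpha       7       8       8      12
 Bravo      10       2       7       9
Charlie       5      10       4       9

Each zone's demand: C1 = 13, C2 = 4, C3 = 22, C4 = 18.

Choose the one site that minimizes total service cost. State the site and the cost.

Choose Charlie only; total service cost 355.

With exactly 1 open, each zone uses its cheapest among the chosen.
{Charlie}: C1→Charlie 5·13=65, C2→Charlie 10·4=40, C3→Charlie 4·22=88, C4→Charlie 9·18=162. Service cost 355.
{Bravo}: service cost 454
{Alpha}: service cost 515
Among all 3 size-1 choices, {Charlie} is lowest.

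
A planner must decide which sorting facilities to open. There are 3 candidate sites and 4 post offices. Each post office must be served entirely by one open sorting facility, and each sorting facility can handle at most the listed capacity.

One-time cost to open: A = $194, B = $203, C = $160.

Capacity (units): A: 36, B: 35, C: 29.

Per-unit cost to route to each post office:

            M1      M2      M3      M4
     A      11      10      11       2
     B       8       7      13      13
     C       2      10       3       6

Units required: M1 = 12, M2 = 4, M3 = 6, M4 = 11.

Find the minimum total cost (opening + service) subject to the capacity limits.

Open {A}: M1→A 11·12=132, M2→A 10·4=40, M3→A 11·6=66, M4→A 2·11=22.
Loads: A carries 33/36. Service 260; fixed 194; total 454.
Next best feasible plan costs 458.

Minimum total cost: 454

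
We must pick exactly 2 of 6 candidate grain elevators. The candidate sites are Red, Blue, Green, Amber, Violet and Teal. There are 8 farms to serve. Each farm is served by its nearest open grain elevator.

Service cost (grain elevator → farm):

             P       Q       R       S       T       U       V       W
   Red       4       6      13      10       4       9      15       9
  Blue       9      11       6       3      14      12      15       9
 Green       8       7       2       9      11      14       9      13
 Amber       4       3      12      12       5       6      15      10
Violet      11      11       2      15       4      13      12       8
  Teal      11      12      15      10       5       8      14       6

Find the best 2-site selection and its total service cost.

Choose Green and Amber; total service cost 48.

With exactly 2 open, each farm uses its cheapest among the chosen.
{Green, Amber}: P→Amber 4, Q→Amber 3, R→Green 2, S→Green 9, T→Amber 5, U→Amber 6, V→Green 9, W→Amber 10. Service cost 48.
{Blue, Amber}: service cost 51
{Amber, Violet}: service cost 51
Among all 15 size-2 choices, {Green, Amber} is lowest.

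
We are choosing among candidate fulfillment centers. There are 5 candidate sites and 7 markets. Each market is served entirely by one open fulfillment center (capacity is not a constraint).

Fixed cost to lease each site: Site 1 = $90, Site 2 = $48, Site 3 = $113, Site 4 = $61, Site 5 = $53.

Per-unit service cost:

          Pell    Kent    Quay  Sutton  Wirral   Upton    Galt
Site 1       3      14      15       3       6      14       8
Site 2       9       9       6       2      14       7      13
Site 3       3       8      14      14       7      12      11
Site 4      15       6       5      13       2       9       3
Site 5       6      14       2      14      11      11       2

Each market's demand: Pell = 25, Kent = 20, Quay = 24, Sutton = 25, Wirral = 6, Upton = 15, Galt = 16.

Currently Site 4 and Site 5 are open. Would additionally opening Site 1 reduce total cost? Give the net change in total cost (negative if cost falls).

Current service cost with {Site 4, Site 5}: 822.
Adding Site 1: each market re-picks its cheapest; new service cost 497, saving 325.
Extra fixed cost: 90. Net change = 90 − 325 = -235.
(Totals: 936 → 701.)

Yes — net change −235 (cost falls by 235).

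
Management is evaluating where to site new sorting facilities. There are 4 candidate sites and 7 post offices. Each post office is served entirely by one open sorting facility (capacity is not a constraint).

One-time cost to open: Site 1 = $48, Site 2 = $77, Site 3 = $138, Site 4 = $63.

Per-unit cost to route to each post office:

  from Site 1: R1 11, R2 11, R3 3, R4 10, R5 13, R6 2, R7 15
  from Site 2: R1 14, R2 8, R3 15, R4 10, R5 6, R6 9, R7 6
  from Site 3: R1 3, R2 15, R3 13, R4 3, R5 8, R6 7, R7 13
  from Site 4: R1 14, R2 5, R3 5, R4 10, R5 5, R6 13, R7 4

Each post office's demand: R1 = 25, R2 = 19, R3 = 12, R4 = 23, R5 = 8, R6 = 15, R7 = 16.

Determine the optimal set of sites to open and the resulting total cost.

For any fixed open set, each post office goes to its cheapest open site; total = fixed + service.
{Site 1, Site 3, Site 4}: R1→Site 3 3·25=75, R2→Site 4 5·19=95, R3→Site 1 3·12=36, R4→Site 3 3·23=69, R5→Site 4 5·8=40, R6→Site 1 2·15=30, R7→Site 4 4·16=64. Service 409; fixed 249; total 658.
{Site 3, Site 4}: R1→Site 3 3·25=75, R2→Site 4 5·19=95, R3→Site 4 5·12=60, R4→Site 3 3·23=69, R5→Site 4 5·8=40, R6→Site 3 7·15=105, R7→Site 4 4·16=64. Service 508; fixed 201; total 709.
{Site 1, Site 2, Site 3, Site 4}: R1→Site 3 3·25=75, R2→Site 4 5·19=95, R3→Site 1 3·12=36, R4→Site 3 3·23=69, R5→Site 4 5·8=40, R6→Site 1 2·15=30, R7→Site 4 4·16=64. Service 409; fixed 326; total 735.
{Site 1}: R1→Site 1 11·25=275, R2→Site 1 11·19=209, R3→Site 1 3·12=36, R4→Site 1 10·23=230, R5→Site 1 13·8=104, R6→Site 1 2·15=30, R7→Site 1 15·16=240. Service 1124; fixed 48; total 1172.
No other subset beats 658.

Open Site 1, Site 3 and Site 4; minimum total cost 658.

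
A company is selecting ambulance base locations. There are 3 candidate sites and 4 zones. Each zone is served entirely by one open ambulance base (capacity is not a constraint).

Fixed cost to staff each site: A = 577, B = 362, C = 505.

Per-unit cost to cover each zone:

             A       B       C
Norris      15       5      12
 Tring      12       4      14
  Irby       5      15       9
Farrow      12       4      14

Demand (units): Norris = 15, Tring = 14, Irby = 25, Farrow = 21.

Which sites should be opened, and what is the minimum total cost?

For any fixed open set, each zone goes to its cheapest open site; total = fixed + service.
{B}: Norris→B 5·15=75, Tring→B 4·14=56, Irby→B 15·25=375, Farrow→B 4·21=84. Service 590; fixed 362; total 952.
{A, B}: service 340 + fixed 939 = 1279
{B, C}: service 440 + fixed 867 = 1307
{A, B, C}: Norris→B 5·15=75, Tring→B 4·14=56, Irby→A 5·25=125, Farrow→B 4·21=84. Service 340; fixed 1444; total 1784.
No other subset beats 952.

Open B only; minimum total cost 952.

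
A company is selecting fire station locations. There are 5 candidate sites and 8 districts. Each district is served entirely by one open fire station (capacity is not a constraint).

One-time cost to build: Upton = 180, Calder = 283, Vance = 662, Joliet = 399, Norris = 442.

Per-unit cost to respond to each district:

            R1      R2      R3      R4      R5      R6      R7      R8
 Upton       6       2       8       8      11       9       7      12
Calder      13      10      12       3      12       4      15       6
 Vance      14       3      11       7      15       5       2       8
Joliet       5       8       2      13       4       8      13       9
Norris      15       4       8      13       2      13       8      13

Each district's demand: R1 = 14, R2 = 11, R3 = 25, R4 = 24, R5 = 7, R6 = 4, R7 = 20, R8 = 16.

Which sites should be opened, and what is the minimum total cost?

Open Upton only; minimum total cost 1123.

For any fixed open set, each district goes to its cheapest open site; total = fixed + service.
{Upton}: R1→Upton 6·14=84, R2→Upton 2·11=22, R3→Upton 8·25=200, R4→Upton 8·24=192, R5→Upton 11·7=77, R6→Upton 9·4=36, R7→Upton 7·20=140, R8→Upton 12·16=192. Service 943; fixed 180; total 1123.
{Upton, Calder}: R1→Upton 6·14=84, R2→Upton 2·11=22, R3→Upton 8·25=200, R4→Calder 3·24=72, R5→Upton 11·7=77, R6→Calder 4·4=16, R7→Upton 7·20=140, R8→Calder 6·16=96. Service 707; fixed 463; total 1170.
{Upton, Joliet}: service 678 + fixed 579 = 1257
{Upton, Calder, Vance, Joliet, Norris}: service 380 + fixed 1966 = 2346
No other subset beats 1123.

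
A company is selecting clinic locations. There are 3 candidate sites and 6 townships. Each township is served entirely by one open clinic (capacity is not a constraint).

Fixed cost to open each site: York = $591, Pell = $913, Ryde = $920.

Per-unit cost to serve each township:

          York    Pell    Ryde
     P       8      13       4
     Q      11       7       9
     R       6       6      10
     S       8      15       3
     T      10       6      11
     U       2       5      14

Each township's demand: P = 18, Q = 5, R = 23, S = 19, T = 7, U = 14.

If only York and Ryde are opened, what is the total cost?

Each township is assigned to its cheapest site among the open ones.
{York, Ryde}: P→Ryde 4·18=72, Q→Ryde 9·5=45, R→York 6·23=138, S→Ryde 3·19=57, T→York 10·7=70, U→York 2·14=28. Service 410; fixed 1511; total 1921.

Total cost: 1921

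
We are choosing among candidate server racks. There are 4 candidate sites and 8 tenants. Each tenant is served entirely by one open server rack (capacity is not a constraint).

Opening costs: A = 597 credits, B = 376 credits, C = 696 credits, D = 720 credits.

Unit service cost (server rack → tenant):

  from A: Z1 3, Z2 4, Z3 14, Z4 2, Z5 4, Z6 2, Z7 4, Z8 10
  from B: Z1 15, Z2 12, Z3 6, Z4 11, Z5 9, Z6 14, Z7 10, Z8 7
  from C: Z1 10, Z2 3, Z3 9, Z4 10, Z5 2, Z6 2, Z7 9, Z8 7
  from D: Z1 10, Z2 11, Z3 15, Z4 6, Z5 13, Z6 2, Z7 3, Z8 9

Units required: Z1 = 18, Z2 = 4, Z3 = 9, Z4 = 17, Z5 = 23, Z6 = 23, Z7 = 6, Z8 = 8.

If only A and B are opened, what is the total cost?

Total cost: 1349

Each tenant is assigned to its cheapest site among the open ones.
{A, B}: Z1→A 3·18=54, Z2→A 4·4=16, Z3→B 6·9=54, Z4→A 2·17=34, Z5→A 4·23=92, Z6→A 2·23=46, Z7→A 4·6=24, Z8→B 7·8=56. Service 376; fixed 973; total 1349.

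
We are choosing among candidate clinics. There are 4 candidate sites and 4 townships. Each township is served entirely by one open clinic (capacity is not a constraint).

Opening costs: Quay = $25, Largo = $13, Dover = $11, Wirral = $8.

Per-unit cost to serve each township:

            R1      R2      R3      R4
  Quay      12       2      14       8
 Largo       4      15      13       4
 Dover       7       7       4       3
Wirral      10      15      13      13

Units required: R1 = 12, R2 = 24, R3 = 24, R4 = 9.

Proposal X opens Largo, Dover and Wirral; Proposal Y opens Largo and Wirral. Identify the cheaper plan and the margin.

Proposal X is cheaper by 406.

Proposal X: {Largo, Dover, Wirral}: R1→Largo 4·12=48, R2→Dover 7·24=168, R3→Dover 4·24=96, R4→Dover 3·9=27. Service 339; fixed 32; total 371.
Proposal Y: {Largo, Wirral}: R1→Largo 4·12=48, R2→Largo 15·24=360, R3→Largo 13·24=312, R4→Largo 4·9=36. Service 756; fixed 21; total 777.
Difference: |371 − 777| = 406.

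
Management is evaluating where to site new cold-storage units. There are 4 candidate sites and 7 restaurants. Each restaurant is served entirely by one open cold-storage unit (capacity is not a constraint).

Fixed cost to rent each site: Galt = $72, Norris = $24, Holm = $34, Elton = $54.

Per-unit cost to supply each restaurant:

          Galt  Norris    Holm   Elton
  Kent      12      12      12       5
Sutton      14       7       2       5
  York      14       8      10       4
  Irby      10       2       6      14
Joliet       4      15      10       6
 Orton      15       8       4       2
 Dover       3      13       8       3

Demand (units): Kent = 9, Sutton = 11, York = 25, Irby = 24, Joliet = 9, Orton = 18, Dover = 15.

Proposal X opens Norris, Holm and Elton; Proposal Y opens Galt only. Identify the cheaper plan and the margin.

Proposal X: {Norris, Holm, Elton}: Kent→Elton 5·9=45, Sutton→Holm 2·11=22, York→Elton 4·25=100, Irby→Norris 2·24=48, Joliet→Elton 6·9=54, Orton→Elton 2·18=36, Dover→Elton 3·15=45. Service 350; fixed 112; total 462.
Proposal Y: {Galt}: Kent→Galt 12·9=108, Sutton→Galt 14·11=154, York→Galt 14·25=350, Irby→Galt 10·24=240, Joliet→Galt 4·9=36, Orton→Galt 15·18=270, Dover→Galt 3·15=45. Service 1203; fixed 72; total 1275.
Difference: |462 − 1275| = 813.

Proposal X is cheaper by 813.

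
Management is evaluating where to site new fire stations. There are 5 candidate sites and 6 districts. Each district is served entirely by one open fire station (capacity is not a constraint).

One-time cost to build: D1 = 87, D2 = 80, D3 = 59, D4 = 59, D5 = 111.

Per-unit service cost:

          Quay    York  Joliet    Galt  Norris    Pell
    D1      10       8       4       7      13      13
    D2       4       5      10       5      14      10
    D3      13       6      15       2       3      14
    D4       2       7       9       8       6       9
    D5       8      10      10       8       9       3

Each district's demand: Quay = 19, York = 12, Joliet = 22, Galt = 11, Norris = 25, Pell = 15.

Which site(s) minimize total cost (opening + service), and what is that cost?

Open D1, D3 and D4; minimum total cost 635.

For any fixed open set, each district goes to its cheapest open site; total = fixed + service.
{D1, D3, D4}: Quay→D4 2·19=38, York→D3 6·12=72, Joliet→D1 4·22=88, Galt→D3 2·11=22, Norris→D3 3·25=75, Pell→D4 9·15=135. Service 430; fixed 205; total 635.
{D1, D3, D4, D5}: service 340 + fixed 316 = 656
{D3, D4}: Quay→D4 2·19=38, York→D3 6·12=72, Joliet→D4 9·22=198, Galt→D3 2·11=22, Norris→D3 3·25=75, Pell→D4 9·15=135. Service 540; fixed 118; total 658.
{D1, D2, D3, D4, D5}: service 328 + fixed 396 = 724
No other subset beats 635.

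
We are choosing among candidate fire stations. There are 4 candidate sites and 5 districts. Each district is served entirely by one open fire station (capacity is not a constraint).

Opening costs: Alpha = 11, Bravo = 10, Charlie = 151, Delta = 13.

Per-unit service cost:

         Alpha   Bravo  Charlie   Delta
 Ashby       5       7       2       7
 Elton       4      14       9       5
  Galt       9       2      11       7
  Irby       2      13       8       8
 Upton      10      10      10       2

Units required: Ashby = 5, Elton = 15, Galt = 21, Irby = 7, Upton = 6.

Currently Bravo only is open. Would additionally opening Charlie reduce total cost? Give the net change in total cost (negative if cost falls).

No — net change +16 (cost rises by 16).

Current service cost with {Bravo}: 438.
Adding Charlie: each district re-picks its cheapest; new service cost 303, saving 135.
Extra fixed cost: 151. Net change = 151 − 135 = 16.
(Totals: 448 → 464.)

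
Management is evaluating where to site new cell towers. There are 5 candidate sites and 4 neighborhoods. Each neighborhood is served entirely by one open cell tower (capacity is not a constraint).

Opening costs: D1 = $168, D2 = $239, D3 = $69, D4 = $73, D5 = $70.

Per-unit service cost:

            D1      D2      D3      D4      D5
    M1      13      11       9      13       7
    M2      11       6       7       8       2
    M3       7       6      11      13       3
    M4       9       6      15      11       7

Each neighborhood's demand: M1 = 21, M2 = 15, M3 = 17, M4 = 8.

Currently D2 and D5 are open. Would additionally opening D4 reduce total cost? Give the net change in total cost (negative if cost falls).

Current service cost with {D2, D5}: 276.
Adding D4: each neighborhood re-picks its cheapest; new service cost 276, saving 0.
Extra fixed cost: 73. Net change = 73 − 0 = 73.
(Totals: 585 → 658.)

No — net change +73 (cost rises by 73).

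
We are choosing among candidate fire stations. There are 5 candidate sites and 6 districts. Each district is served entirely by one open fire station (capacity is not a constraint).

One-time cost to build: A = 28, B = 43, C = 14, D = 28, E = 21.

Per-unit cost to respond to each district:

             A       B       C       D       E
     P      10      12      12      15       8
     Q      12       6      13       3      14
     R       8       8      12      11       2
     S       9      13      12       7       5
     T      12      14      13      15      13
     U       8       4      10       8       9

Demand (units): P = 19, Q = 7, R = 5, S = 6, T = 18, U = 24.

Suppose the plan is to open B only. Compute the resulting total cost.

Total cost: 779

Each district is assigned to its cheapest site among the open ones.
{B}: P→B 12·19=228, Q→B 6·7=42, R→B 8·5=40, S→B 13·6=78, T→B 14·18=252, U→B 4·24=96. Service 736; fixed 43; total 779.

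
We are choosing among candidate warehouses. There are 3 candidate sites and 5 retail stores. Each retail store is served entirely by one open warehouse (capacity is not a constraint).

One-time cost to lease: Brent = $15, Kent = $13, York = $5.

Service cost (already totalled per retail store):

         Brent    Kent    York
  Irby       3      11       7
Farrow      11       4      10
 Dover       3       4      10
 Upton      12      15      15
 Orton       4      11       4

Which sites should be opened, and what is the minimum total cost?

For any fixed open set, each retail store goes to its cheapest open site; total = fixed + service.
{Brent}: Irby→Brent 3, Farrow→Brent 11, Dover→Brent 3, Upton→Brent 12, Orton→Brent 4. Service 33; fixed 15; total 48.
{York}: service 46 + fixed 5 = 51
{Brent, York}: service 32 + fixed 20 = 52
{Brent, Kent, York}: service 26 + fixed 33 = 59
No other subset beats 48.

Open Brent only; minimum total cost 48.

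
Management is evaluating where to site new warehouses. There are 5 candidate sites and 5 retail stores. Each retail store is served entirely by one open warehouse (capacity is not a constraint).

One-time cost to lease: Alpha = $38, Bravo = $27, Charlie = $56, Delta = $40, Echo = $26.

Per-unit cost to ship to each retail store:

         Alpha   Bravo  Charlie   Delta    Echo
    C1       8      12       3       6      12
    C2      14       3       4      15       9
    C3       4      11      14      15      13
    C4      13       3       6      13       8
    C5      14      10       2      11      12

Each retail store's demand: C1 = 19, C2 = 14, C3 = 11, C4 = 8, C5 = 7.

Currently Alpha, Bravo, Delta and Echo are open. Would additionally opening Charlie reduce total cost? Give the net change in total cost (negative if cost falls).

Current service cost with {Alpha, Bravo, Delta, Echo}: 294.
Adding Charlie: each retail store re-picks its cheapest; new service cost 181, saving 113.
Extra fixed cost: 56. Net change = 56 − 113 = -57.
(Totals: 425 → 368.)

Yes — net change −57 (cost falls by 57).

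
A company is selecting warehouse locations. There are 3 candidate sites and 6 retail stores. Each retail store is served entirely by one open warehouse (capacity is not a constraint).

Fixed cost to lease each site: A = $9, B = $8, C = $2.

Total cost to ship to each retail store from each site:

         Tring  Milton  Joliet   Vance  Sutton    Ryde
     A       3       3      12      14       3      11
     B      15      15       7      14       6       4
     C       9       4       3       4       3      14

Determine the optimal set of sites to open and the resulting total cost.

Open B and C; minimum total cost 37.

For any fixed open set, each retail store goes to its cheapest open site; total = fixed + service.
{B, C}: Tring→C 9, Milton→C 4, Joliet→C 3, Vance→C 4, Sutton→C 3, Ryde→B 4. Service 27; fixed 10; total 37.
{A, C}: Tring→A 3, Milton→A 3, Joliet→C 3, Vance→C 4, Sutton→A 3, Ryde→A 11. Service 27; fixed 11; total 38.
{A, B, C}: Tring→A 3, Milton→A 3, Joliet→C 3, Vance→C 4, Sutton→A 3, Ryde→B 4. Service 20; fixed 19; total 39.
{C}: Tring→C 9, Milton→C 4, Joliet→C 3, Vance→C 4, Sutton→C 3, Ryde→C 14. Service 37; fixed 2; total 39.
No other subset beats 37.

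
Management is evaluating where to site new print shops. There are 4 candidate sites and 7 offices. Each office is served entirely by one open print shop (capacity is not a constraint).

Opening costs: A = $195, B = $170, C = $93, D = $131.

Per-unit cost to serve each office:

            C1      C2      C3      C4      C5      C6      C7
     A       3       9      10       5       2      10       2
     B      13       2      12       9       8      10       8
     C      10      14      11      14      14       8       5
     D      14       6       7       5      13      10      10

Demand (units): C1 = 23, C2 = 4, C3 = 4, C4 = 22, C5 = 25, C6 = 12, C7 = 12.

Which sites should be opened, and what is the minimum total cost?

For any fixed open set, each office goes to its cheapest open site; total = fixed + service.
{A}: C1→A 3·23=69, C2→A 9·4=36, C3→A 10·4=40, C4→A 5·22=110, C5→A 2·25=50, C6→A 10·12=120, C7→A 2·12=24. Service 449; fixed 195; total 644.
{A, C}: service 425 + fixed 288 = 713
{A, D}: C1→A 3·23=69, C2→D 6·4=24, C3→D 7·4=28, C4→A 5·22=110, C5→A 2·25=50, C6→A 10·12=120, C7→A 2·12=24. Service 425; fixed 326; total 751.
{A, B, C, D}: C1→A 3·23=69, C2→B 2·4=8, C3→D 7·4=28, C4→A 5·22=110, C5→A 2·25=50, C6→C 8·12=96, C7→A 2·12=24. Service 385; fixed 589; total 974.
No other subset beats 644.

Open A only; minimum total cost 644.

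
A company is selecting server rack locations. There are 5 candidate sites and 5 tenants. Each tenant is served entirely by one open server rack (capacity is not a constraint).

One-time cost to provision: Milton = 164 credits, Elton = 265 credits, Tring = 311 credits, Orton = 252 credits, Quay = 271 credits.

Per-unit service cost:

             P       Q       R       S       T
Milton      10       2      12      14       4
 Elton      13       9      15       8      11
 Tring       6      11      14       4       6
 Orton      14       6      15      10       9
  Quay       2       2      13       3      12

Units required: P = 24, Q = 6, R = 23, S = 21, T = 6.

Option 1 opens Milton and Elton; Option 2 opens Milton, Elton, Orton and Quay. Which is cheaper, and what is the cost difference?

Option 1 is cheaper by 226.

Option 1: {Milton, Elton}: P→Milton 10·24=240, Q→Milton 2·6=12, R→Milton 12·23=276, S→Elton 8·21=168, T→Milton 4·6=24. Service 720; fixed 429; total 1149.
Option 2: {Milton, Elton, Orton, Quay}: P→Quay 2·24=48, Q→Milton 2·6=12, R→Milton 12·23=276, S→Quay 3·21=63, T→Milton 4·6=24. Service 423; fixed 952; total 1375.
Difference: |1149 − 1375| = 226.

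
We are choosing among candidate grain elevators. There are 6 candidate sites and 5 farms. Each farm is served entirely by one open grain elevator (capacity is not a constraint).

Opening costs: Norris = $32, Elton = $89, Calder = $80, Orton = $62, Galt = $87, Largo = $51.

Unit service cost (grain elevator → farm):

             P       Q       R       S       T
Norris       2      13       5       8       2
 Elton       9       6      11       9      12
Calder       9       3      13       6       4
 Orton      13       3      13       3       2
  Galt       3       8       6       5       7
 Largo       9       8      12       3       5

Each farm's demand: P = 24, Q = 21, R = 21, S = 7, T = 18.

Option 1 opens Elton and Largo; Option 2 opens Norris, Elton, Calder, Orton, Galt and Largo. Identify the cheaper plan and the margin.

Option 2 is cheaper by 150.

Option 1: {Elton, Largo}: P→Elton 9·24=216, Q→Elton 6·21=126, R→Elton 11·21=231, S→Largo 3·7=21, T→Largo 5·18=90. Service 684; fixed 140; total 824.
Option 2: {Norris, Elton, Calder, Orton, Galt, Largo}: P→Norris 2·24=48, Q→Calder 3·21=63, R→Norris 5·21=105, S→Orton 3·7=21, T→Norris 2·18=36. Service 273; fixed 401; total 674.
Difference: |824 − 674| = 150.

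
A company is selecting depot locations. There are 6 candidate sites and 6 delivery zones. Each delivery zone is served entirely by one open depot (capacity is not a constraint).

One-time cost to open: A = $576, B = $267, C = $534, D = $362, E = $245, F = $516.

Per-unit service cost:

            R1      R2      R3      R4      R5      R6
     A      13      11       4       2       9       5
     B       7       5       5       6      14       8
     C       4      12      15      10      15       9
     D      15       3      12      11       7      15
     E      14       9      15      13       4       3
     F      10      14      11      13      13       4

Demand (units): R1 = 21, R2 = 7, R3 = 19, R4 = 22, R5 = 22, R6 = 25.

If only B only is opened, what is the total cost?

Each delivery zone is assigned to its cheapest site among the open ones.
{B}: R1→B 7·21=147, R2→B 5·7=35, R3→B 5·19=95, R4→B 6·22=132, R5→B 14·22=308, R6→B 8·25=200. Service 917; fixed 267; total 1184.

Total cost: 1184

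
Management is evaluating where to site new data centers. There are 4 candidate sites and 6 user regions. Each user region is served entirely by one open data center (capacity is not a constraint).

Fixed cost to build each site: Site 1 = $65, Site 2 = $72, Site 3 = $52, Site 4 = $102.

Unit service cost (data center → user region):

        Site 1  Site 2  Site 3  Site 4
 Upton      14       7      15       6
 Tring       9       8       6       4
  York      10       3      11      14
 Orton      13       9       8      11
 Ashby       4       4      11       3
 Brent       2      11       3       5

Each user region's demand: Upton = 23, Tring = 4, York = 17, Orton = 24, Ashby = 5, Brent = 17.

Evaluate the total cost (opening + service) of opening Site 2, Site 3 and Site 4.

Total cost: 689

Each user region is assigned to its cheapest site among the open ones.
{Site 2, Site 3, Site 4}: Upton→Site 4 6·23=138, Tring→Site 4 4·4=16, York→Site 2 3·17=51, Orton→Site 3 8·24=192, Ashby→Site 4 3·5=15, Brent→Site 3 3·17=51. Service 463; fixed 226; total 689.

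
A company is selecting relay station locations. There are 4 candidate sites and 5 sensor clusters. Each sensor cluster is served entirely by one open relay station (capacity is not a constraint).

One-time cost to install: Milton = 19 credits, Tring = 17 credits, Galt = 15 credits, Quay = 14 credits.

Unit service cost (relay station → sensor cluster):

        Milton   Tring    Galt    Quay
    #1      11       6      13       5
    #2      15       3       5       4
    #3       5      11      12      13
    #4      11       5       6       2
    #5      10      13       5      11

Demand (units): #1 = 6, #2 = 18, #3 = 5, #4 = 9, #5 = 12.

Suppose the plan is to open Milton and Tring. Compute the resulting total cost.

Total cost: 316

Each sensor cluster is assigned to its cheapest site among the open ones.
{Milton, Tring}: #1→Tring 6·6=36, #2→Tring 3·18=54, #3→Milton 5·5=25, #4→Tring 5·9=45, #5→Milton 10·12=120. Service 280; fixed 36; total 316.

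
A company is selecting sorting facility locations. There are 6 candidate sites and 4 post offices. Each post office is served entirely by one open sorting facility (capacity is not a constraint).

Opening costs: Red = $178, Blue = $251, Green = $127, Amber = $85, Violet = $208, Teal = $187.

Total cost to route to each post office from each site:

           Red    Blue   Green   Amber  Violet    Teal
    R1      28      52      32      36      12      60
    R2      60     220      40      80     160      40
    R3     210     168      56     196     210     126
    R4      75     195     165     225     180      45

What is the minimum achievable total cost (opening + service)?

Minimum total cost: 420

For any fixed open set, each post office goes to its cheapest open site; total = fixed + service.
{Green}: R1→Green 32, R2→Green 40, R3→Green 56, R4→Green 165. Service 293; fixed 127; total 420.
{Teal}: service 271 + fixed 187 = 458
{Green, Teal}: service 173 + fixed 314 = 487
{Red, Blue, Green, Amber, Violet, Teal}: R1→Violet 12, R2→Green 40, R3→Green 56, R4→Teal 45. Service 153; fixed 1036; total 1189.
No other subset beats 420.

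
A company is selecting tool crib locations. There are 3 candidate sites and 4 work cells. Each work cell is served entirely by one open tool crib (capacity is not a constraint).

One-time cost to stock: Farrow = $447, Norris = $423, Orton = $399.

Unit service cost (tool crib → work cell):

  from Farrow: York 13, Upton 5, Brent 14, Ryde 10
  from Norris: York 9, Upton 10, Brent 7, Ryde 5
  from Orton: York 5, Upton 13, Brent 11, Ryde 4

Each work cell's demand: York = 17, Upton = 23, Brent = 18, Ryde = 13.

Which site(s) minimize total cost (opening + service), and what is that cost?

For any fixed open set, each work cell goes to its cheapest open site; total = fixed + service.
{Norris}: York→Norris 9·17=153, Upton→Norris 10·23=230, Brent→Norris 7·18=126, Ryde→Norris 5·13=65. Service 574; fixed 423; total 997.
{Orton}: service 634 + fixed 399 = 1033
{Farrow}: service 718 + fixed 447 = 1165
{Farrow, Norris, Orton}: service 378 + fixed 1269 = 1647
(All 7 nonempty subsets were checked; Norris only is lowest.)

Open Norris only; minimum total cost 997.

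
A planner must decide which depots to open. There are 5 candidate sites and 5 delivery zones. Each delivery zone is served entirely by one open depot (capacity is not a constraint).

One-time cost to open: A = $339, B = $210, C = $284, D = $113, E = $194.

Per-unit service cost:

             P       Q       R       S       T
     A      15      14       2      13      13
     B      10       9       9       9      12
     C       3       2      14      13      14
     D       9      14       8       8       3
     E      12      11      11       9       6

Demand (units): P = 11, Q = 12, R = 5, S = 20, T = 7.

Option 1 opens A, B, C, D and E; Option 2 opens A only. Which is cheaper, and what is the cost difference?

Option 2 is cheaper by 355.

Option 1: {A, B, C, D, E}: P→C 3·11=33, Q→C 2·12=24, R→A 2·5=10, S→D 8·20=160, T→D 3·7=21. Service 248; fixed 1140; total 1388.
Option 2: {A}: P→A 15·11=165, Q→A 14·12=168, R→A 2·5=10, S→A 13·20=260, T→A 13·7=91. Service 694; fixed 339; total 1033.
Difference: |1388 − 1033| = 355.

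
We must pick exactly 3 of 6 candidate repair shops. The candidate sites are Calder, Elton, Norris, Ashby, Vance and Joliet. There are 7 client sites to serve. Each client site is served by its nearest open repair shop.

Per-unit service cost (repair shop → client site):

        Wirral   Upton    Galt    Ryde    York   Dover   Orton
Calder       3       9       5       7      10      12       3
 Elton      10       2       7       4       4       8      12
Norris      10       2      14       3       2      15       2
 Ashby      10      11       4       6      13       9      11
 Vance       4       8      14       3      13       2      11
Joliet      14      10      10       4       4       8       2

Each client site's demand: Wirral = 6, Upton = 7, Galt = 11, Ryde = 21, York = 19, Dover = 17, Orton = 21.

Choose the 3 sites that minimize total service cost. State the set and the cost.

With exactly 3 open, each client site uses its cheapest among the chosen.
{Norris, Ashby, Vance}: Wirral→Vance 4·6=24, Upton→Norris 2·7=14, Galt→Ashby 4·11=44, Ryde→Norris 3·21=63, York→Norris 2·19=38, Dover→Vance 2·17=34, Orton→Norris 2·21=42. Service cost 259.
{Calder, Norris, Vance}: service cost 264
{Elton, Norris, Vance}: service cost 292
Among all 20 size-3 choices, {Norris, Ashby, Vance} is lowest.

Choose Norris, Ashby and Vance; total service cost 259.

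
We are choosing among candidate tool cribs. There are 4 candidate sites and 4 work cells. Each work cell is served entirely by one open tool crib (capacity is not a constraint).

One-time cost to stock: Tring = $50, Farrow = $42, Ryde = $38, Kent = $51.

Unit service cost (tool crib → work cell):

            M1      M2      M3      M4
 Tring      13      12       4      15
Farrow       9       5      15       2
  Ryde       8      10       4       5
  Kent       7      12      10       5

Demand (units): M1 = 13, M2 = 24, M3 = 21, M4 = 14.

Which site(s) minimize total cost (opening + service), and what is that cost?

For any fixed open set, each work cell goes to its cheapest open site; total = fixed + service.
{Farrow, Ryde}: M1→Ryde 8·13=104, M2→Farrow 5·24=120, M3→Ryde 4·21=84, M4→Farrow 2·14=28. Service 336; fixed 80; total 416.
{Tring, Farrow}: M1→Farrow 9·13=117, M2→Farrow 5·24=120, M3→Tring 4·21=84, M4→Farrow 2·14=28. Service 349; fixed 92; total 441.
{Farrow, Ryde, Kent}: M1→Kent 7·13=91, M2→Farrow 5·24=120, M3→Ryde 4·21=84, M4→Farrow 2·14=28. Service 323; fixed 131; total 454.
{Tring, Farrow, Ryde, Kent}: service 323 + fixed 181 = 504
No other subset beats 416.

Open Farrow and Ryde; minimum total cost 416.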